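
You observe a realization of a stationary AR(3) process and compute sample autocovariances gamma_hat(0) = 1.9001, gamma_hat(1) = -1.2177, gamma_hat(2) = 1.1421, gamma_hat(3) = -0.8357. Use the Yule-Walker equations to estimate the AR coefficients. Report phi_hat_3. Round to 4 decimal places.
\hat\phi_{3} = 0.0530

The Yule-Walker equations for an AR(p) process read, in matrix form,
  Gamma_p phi = r_p,   with   (Gamma_p)_{ij} = gamma(|i - j|),
                       (r_p)_i = gamma(i),   i,j = 1..p.
Substitute the sample gammas (Toeplitz matrix and right-hand side of size 3):
  Gamma_p = [[1.9001, -1.2177, 1.1421], [-1.2177, 1.9001, -1.2177], [1.1421, -1.2177, 1.9001]]
  r_p     = [-1.2177, 1.1421, -0.8357]
Written out (R1..R3):
  (R1) 1.9001 phi_1 - 1.2177 phi_2 + 1.1421 phi_3 = -1.2177
  (R2) -1.2177 phi_1 + 1.9001 phi_2 - 1.2177 phi_3 = 1.1421
  (R3) 1.1421 phi_1 - 1.2177 phi_2 + 1.9001 phi_3 = -0.8357
Gaussian elimination:
  R2 <- R2 - (-1.2177/1.9001) R1 = R2 - (-0.640861) R1:  1.119724 phi_2 - 0.485773 phi_3 = 0.361724
  R3 <- R3 - (1.1421/1.9001) R1 = R3 - (0.601074) R1:  -0.485773 phi_2 + 1.213614 phi_3 = -0.103773
  R3 <- R3 - (-0.485773/1.119724) R2 = R3 - (-0.433833) R2:  1.00287 phi_3 = 0.053155
Back-substitution:
  phi_hat_3 = 0.053155 / 1.00287 = 0.053003
  phi_hat_2 = (0.361724 - (-0.485773)(0.053003)) / 1.119724 = 0.346042
  phi_hat_1 = (-1.2177 - (-1.2177)(0.346042) - (1.1421)(0.053003)) / 1.9001 = -0.450955
So phi_hat = [-0.4510, 0.3460, 0.0530].
Therefore phi_hat_3 = 0.0530.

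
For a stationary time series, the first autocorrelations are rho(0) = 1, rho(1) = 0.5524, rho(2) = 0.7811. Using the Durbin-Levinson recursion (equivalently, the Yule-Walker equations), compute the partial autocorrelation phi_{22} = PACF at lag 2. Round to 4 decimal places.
\phi_{22} = 0.6850

The PACF at lag k is phi_{kk}, the last component of the solution
to the Yule-Walker system G_k phi = r_k where
  (G_k)_{ij} = rho(|i - j|), (r_k)_i = rho(i), i,j = 1..k.
Equivalently, Durbin-Levinson gives phi_{kk} iteratively:
  phi_{11} = rho(1)
  phi_{kk} = [rho(k) - sum_{j=1..k-1} phi_{k-1,j} rho(k-j)]
            / [1 - sum_{j=1..k-1} phi_{k-1,j} rho(j)],
  phi_{k,j} = phi_{k-1,j} - phi_{kk} phi_{k-1,k-j},  j = 1..k-1.
Step k = 1:
  phi_11 = rho(1) = 0.5524.
Step k = 2:
  phi_22 = [rho(2) - phi_11 rho(1)] / [1 - phi_11 rho(1)] = [0.7811 - (0.5524)(0.5524)] / [1 - (0.5524)(0.5524)]
         = 0.47595424 / 0.69485424 = 0.685.
Therefore phi_{22} = 0.6850.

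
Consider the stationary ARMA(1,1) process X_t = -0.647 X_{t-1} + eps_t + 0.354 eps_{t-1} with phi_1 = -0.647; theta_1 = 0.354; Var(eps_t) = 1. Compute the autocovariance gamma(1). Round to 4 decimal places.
\gamma(1) = -0.3885

Multiply the model equation by X_{t-k} and take expectations. With theta_0 = psi_0 = 1 and psi_j the MA(infinity) weights, this gives
  gamma(k) - sum_i phi_i gamma(k-i) = c_k,
  c_k = sigma^2 * sum_{j=k..q} theta_j psi_{j-k}   (c_k = 0 for k > q),
using gamma(-m) = gamma(m).
psi-weights needed (psi_j = theta_j + sum_i phi_i psi_{j-i}):
  psi_1 = theta_1 + phi_1 = 0.354 + (-0.647) = -0.293
Right-hand sides:
  c_0 = sigma^2 (1 + theta_1 psi_1) = 1 * (1 + (0.354)(-0.293)) = 1 * 0.896278 = 0.896278
  c_1 = sigma^2 theta_1 = 1 * (0.354) = 0.354
  c_2 = 0
Equations for k = 0 and k = 1 (AR order 1):
  gamma(0) = phi_1 gamma(1) + c_0
  gamma(1) = phi_1 gamma(0) + c_1
Substituting the second into the first: gamma(0) (1 - phi_1^2) = c_0 + phi_1 c_1, so
  gamma(0) = (c_0 + phi_1 c_1) / (1 - phi_1^2) = (0.896278 + (-0.647)(0.354)) / (1 - (-0.647)^2) = 0.66724 / 0.581391 = 1.147661.
  gamma(1) = phi_1 gamma(0) + c_1 = (-0.647)(1.147661) + (0.354) = -0.388537.
Therefore gamma(1) = -0.3885 (to 4 decimal places).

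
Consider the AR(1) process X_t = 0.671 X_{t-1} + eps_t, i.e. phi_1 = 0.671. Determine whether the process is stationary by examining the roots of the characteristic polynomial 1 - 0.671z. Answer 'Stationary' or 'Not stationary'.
\text{Stationary}

The AR(p) characteristic polynomial is P(z) = 1 - 0.671z.
Stationarity requires all roots to lie outside the unit circle, i.e. |z| > 1 for every root.
This is linear in z: 1 + (-0.671) z = 0  =>  z = -1/(-0.671) = 1.490313,  |z| = 1.490313.
Moduli of all roots: 1.4903.
All moduli strictly greater than 1? Yes.
Verdict: Stationary.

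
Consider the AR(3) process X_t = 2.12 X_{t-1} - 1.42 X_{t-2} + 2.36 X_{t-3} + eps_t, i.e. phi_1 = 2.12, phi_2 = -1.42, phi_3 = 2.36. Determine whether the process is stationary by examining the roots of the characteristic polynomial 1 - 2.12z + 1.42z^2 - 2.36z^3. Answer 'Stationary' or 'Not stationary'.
\text{Not stationary}

The AR(p) characteristic polynomial is P(z) = 1 - 2.12z + 1.42z^2 - 2.36z^3.
Stationarity requires all roots to lie outside the unit circle, i.e. |z| > 1 for every root.
Degree 3: look for a simple real root z0 first, then factor out (1 - z/z0) and solve the remaining quadratic.
Testing z0 = 0.5: P(0.5) = 1 + (-2.12)(0.5) + (1.42)(0.5)^2 + (-2.36)(0.5)^3
  = 1 + (-1.06) + (0.355) + (-0.295) = 0.  So z_0 = 0.5 is a root, |z_0| = 0.5.
Divide out the factor (1 - 2 z) = (1 - z/z0) (since 1/z0 = 2):
  P(z) = (1 - 2 z)(1 + (-0.12) z + (1.18) z^2)
  [check: z-coef -0.12 - (2) = -2.12; z^2-coef 1.18 - (2)(-0.12) = 1.42; z^3-coef -(2)(1.18) = -2.36.]
Remaining roots from the quadratic factor 1 + (-0.12) z + (1.18) z^2:
  Set 1 + (-0.12) z + (1.18) z^2 = 0, i.e. a z^2 + b z + c = 0 with a = 1.18, b = -0.12, c = 1.
  Discriminant D = b^2 - 4ac = (-0.12)^2 - 4*(1.18)*1 = 0.0144 - (4.72) = -4.7056.
  D < 0, so the roots are the complex-conjugate pair z = (-b +/- i sqrt(-D)) / (2a) = 0.0508 +/- 0.9192i.
  For a conjugate pair |z|^2 = z * conj(z) = (product of roots) = c/a = 1/(1.18) = 0.847458, so |z| = sqrt(0.847458) = 0.9206 for both roots.
Moduli of all roots: 0.5000, 0.9206, 0.9206.
All moduli strictly greater than 1? No.
Verdict: Not stationary.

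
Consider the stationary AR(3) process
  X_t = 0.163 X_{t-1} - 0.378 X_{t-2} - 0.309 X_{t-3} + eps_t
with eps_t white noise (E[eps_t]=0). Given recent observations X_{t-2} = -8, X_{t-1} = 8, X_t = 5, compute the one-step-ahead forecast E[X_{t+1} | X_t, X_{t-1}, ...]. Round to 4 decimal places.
E[X_{t+1} \mid \mathcal F_t] = 0.2630

For an AR(p) model X_t = c + sum_i phi_i X_{t-i} + eps_t, the
one-step-ahead conditional mean is
  E[X_{t+1} | X_t, ...] = c + sum_i phi_i X_{t+1-i}.
Substitute known values:
  E[X_{t+1} | ...] = (0.163) * (5) + (-0.378) * (8) + (-0.309) * (-8)
                   = 0.2630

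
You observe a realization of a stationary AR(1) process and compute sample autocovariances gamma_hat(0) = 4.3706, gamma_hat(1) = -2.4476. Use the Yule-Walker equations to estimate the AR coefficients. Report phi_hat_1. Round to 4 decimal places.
\hat\phi_{1} = -0.5600

The Yule-Walker equations for an AR(p) process read, in matrix form,
  Gamma_p phi = r_p,   with   (Gamma_p)_{ij} = gamma(|i - j|),
                       (r_p)_i = gamma(i),   i,j = 1..p.
Substitute the sample gammas (Toeplitz matrix and right-hand side of size 1):
  Gamma_p = [[4.3706]]
  r_p     = [-2.4476]
With p = 1 this is the single equation gamma(0) phi_1 = gamma(1):
  phi_hat_1 = gamma(1) / gamma(0) = -2.4476 / 4.3706 = -0.5600.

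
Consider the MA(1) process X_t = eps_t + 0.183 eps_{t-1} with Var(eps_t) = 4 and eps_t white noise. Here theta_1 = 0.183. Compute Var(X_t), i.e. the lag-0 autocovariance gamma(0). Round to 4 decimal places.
\gamma(0) = 4.1340

For an MA(q) process X_t = eps_t + sum_i theta_i eps_{t-i} with
Var(eps_t) = sigma^2, the variance is
  gamma(0) = sigma^2 * (1 + sum_i theta_i^2).
  sum_i theta_i^2 = (0.183)^2 = 0.033489.
  gamma(0) = 4 * (1 + 0.033489) = 4 * 1.033489 = 4.133956, which rounds to 4.1340.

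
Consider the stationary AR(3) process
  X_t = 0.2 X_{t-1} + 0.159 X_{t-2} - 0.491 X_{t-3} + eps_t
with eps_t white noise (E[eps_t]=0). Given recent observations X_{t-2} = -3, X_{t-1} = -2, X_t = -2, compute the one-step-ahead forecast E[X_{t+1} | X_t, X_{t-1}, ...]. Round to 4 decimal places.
E[X_{t+1} \mid \mathcal F_t] = 0.7550

For an AR(p) model X_t = c + sum_i phi_i X_{t-i} + eps_t, the
one-step-ahead conditional mean is
  E[X_{t+1} | X_t, ...] = c + sum_i phi_i X_{t+1-i}.
Substitute known values:
  E[X_{t+1} | ...] = (0.2) * (-2) + (0.159) * (-2) + (-0.491) * (-3)
                   = 0.7550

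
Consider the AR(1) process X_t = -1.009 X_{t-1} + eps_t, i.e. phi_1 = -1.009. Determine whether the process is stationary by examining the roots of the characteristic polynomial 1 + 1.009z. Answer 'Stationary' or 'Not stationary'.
\text{Not stationary}

The AR(p) characteristic polynomial is P(z) = 1 + 1.009z.
Stationarity requires all roots to lie outside the unit circle, i.e. |z| > 1 for every root.
This is linear in z: 1 + (1.009) z = 0  =>  z = -1/(1.009) = -0.99108,  |z| = 0.99108.
Moduli of all roots: 0.9911.
All moduli strictly greater than 1? No.
Verdict: Not stationary.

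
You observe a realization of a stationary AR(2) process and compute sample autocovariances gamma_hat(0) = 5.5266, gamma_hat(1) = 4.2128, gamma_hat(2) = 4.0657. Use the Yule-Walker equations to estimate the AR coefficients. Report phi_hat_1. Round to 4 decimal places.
\hat\phi_{1} = 0.4810

The Yule-Walker equations for an AR(p) process read, in matrix form,
  Gamma_p phi = r_p,   with   (Gamma_p)_{ij} = gamma(|i - j|),
                       (r_p)_i = gamma(i),   i,j = 1..p.
Substitute the sample gammas (Toeplitz matrix and right-hand side of size 2):
  Gamma_p = [[5.5266, 4.2128], [4.2128, 5.5266]]
  r_p     = [4.2128, 4.0657]
Written out:
  5.5266 phi_1 + 4.2128 phi_2 = 4.2128
  4.2128 phi_1 + 5.5266 phi_2 = 4.0657
Solve by Cramer's rule:
  det = gamma(0)^2 - gamma(1)^2 = (5.5266)^2 - (4.2128)^2 = 30.54330756 - 17.74768384 = 12.79562372
  phi_hat_1 = [gamma(1) gamma(0) - gamma(1) gamma(2)] / det = [(4.2128)(5.5266) - (4.2128)(4.0657)] / 12.79562372 = 6.15447952 / 12.79562372 = 0.481
  phi_hat_2 = [gamma(0) gamma(2) - gamma(1)^2] / det = [(5.5266)(4.0657) - (4.2128)^2] / 12.79562372 = 4.72181378 / 12.79562372 = 0.369
So phi_hat = [0.4810, 0.3690].
Therefore phi_hat_1 = 0.4810.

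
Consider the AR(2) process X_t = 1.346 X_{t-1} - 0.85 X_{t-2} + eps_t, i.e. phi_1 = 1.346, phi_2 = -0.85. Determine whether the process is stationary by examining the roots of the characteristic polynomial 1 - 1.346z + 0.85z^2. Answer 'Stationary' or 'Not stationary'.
\text{Stationary}

The AR(p) characteristic polynomial is P(z) = 1 - 1.346z + 0.85z^2.
Stationarity requires all roots to lie outside the unit circle, i.e. |z| > 1 for every root.
Set 1 + (-1.346) z + (0.85) z^2 = 0, i.e. a z^2 + b z + c = 0 with a = 0.85, b = -1.346, c = 1.
Discriminant D = b^2 - 4ac = (-1.346)^2 - 4*(0.85)*1 = 1.811716 - (3.4) = -1.588284.
D < 0, so the roots are the complex-conjugate pair z = (-b +/- i sqrt(-D)) / (2a) = 0.7918 +/- 0.7413i.
For a conjugate pair |z|^2 = z * conj(z) = (product of roots) = c/a = 1/(0.85) = 1.176471, so |z| = sqrt(1.176471) = 1.0847 for both roots.
Moduli of all roots: 1.0847, 1.0847.
All moduli strictly greater than 1? Yes.
Verdict: Stationary.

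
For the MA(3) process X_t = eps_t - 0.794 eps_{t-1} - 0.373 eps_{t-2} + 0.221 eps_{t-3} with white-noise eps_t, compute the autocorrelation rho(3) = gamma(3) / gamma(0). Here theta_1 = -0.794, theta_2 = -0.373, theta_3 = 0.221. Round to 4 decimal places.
\rho(3) = 0.1215

For an MA(q) process with theta_0 = 1, the autocovariance is
  gamma(k) = sigma^2 * sum_{i=0..q-k} theta_i * theta_{i+k},
and rho(k) = gamma(k) / gamma(0). Sigma^2 cancels.
  numerator   = (1)*(0.221) = 0.221.
  denominator = (1)^2 + (-0.794)^2 + (-0.373)^2 + (0.221)^2 = 1.818406.
  rho(3) = 0.221 / 1.818406 = 0.1215.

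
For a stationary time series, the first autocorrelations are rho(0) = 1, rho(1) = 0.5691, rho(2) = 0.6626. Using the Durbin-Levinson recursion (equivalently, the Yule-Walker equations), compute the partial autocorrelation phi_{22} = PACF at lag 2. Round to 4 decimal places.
\phi_{22} = 0.5010

The PACF at lag k is phi_{kk}, the last component of the solution
to the Yule-Walker system G_k phi = r_k where
  (G_k)_{ij} = rho(|i - j|), (r_k)_i = rho(i), i,j = 1..k.
Equivalently, Durbin-Levinson gives phi_{kk} iteratively:
  phi_{11} = rho(1)
  phi_{kk} = [rho(k) - sum_{j=1..k-1} phi_{k-1,j} rho(k-j)]
            / [1 - sum_{j=1..k-1} phi_{k-1,j} rho(j)],
  phi_{k,j} = phi_{k-1,j} - phi_{kk} phi_{k-1,k-j},  j = 1..k-1.
Step k = 1:
  phi_11 = rho(1) = 0.5691.
Step k = 2:
  phi_22 = [rho(2) - phi_11 rho(1)] / [1 - phi_11 rho(1)] = [0.6626 - (0.5691)(0.5691)] / [1 - (0.5691)(0.5691)]
         = 0.33872519 / 0.67612519 = 0.501.
Therefore phi_{22} = 0.5010.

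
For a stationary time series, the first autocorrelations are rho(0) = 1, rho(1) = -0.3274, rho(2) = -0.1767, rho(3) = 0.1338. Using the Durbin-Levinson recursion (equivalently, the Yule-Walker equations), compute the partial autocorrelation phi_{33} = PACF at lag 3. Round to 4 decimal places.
\phi_{33} = -0.0580

The PACF at lag k is phi_{kk}, the last component of the solution
to the Yule-Walker system G_k phi = r_k where
  (G_k)_{ij} = rho(|i - j|), (r_k)_i = rho(i), i,j = 1..k.
Equivalently, Durbin-Levinson gives phi_{kk} iteratively:
  phi_{11} = rho(1)
  phi_{kk} = [rho(k) - sum_{j=1..k-1} phi_{k-1,j} rho(k-j)]
            / [1 - sum_{j=1..k-1} phi_{k-1,j} rho(j)],
  phi_{k,j} = phi_{k-1,j} - phi_{kk} phi_{k-1,k-j},  j = 1..k-1.
Step k = 1:
  phi_11 = rho(1) = -0.3274.
Step k = 2:
  phi_22 = [rho(2) - phi_11 rho(1)] / [1 - phi_11 rho(1)] = [-0.1767 - (-0.3274)(-0.3274)] / [1 - (-0.3274)(-0.3274)]
         = -0.28389076 / 0.89280924 = -0.317975.
  Update: phi_21 = phi_11 - phi_22 phi_11 = -0.3274 - (-0.317975)(-0.3274) = -0.431505.
Step k = 3:
  phi_33 = [rho(3) - phi_21 rho(2) - phi_22 rho(1)] / [1 - phi_21 rho(1) - phi_22 rho(2)]
    numerator   = 0.1338 - (-0.431505)(-0.1767) - (-0.317975)(-0.3274) = -0.04655184
    denominator = 1 - (-0.431505)(-0.3274) - (-0.317975)(-0.1767) = 0.80253916
  phi_33 = -0.04655184 / 0.80253916 = -0.058.
Therefore phi_{33} = -0.0580.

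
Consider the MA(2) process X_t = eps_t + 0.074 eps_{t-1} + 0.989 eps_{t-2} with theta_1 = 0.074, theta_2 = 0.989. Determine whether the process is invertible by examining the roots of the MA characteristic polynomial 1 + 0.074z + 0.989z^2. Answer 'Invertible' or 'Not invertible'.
\text{Invertible}

The MA(q) characteristic polynomial is P(z) = 1 + 0.074z + 0.989z^2.
Invertibility requires all roots to lie outside the unit circle, i.e. |z| > 1 for every root.
Set 1 + (0.074) z + (0.989) z^2 = 0, i.e. a z^2 + b z + c = 0 with a = 0.989, b = 0.074, c = 1.
Discriminant D = b^2 - 4ac = (0.074)^2 - 4*(0.989)*1 = 0.005476 - (3.956) = -3.950524.
D < 0, so the roots are the complex-conjugate pair z = (-b +/- i sqrt(-D)) / (2a) = -0.0374 +/- 1.0048i.
For a conjugate pair |z|^2 = z * conj(z) = (product of roots) = c/a = 1/(0.989) = 1.011122, so |z| = sqrt(1.011122) = 1.0055 for both roots.
Moduli of all roots: 1.0055, 1.0055.
All moduli strictly greater than 1? Yes.
Verdict: Invertible.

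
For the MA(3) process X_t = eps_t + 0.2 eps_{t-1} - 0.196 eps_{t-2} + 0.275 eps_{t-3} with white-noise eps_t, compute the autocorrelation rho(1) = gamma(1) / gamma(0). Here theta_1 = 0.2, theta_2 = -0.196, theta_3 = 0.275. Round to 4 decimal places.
\rho(1) = 0.0926

For an MA(q) process with theta_0 = 1, the autocovariance is
  gamma(k) = sigma^2 * sum_{i=0..q-k} theta_i * theta_{i+k},
and rho(k) = gamma(k) / gamma(0). Sigma^2 cancels.
  numerator   = (1)*(0.2) + (0.2)*(-0.196) + (-0.196)*(0.275) = 0.1069.
  denominator = (1)^2 + (0.2)^2 + (-0.196)^2 + (0.275)^2 = 1.154041.
  rho(1) = 0.1069 / 1.154041 = 0.0926.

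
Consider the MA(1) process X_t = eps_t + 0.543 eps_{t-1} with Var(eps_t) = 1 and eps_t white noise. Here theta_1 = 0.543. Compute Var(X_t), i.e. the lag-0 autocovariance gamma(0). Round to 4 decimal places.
\gamma(0) = 1.2948

For an MA(q) process X_t = eps_t + sum_i theta_i eps_{t-i} with
Var(eps_t) = sigma^2, the variance is
  gamma(0) = sigma^2 * (1 + sum_i theta_i^2).
  sum_i theta_i^2 = (0.543)^2 = 0.294849.
  gamma(0) = 1 * (1 + 0.294849) = 1 * 1.294849 = 1.294849, which rounds to 1.2948.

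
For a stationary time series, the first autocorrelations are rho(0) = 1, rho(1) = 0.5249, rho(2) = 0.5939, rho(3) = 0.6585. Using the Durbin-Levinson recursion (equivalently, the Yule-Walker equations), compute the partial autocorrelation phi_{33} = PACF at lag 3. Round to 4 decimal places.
\phi_{33} = 0.4329

The PACF at lag k is phi_{kk}, the last component of the solution
to the Yule-Walker system G_k phi = r_k where
  (G_k)_{ij} = rho(|i - j|), (r_k)_i = rho(i), i,j = 1..k.
Equivalently, Durbin-Levinson gives phi_{kk} iteratively:
  phi_{11} = rho(1)
  phi_{kk} = [rho(k) - sum_{j=1..k-1} phi_{k-1,j} rho(k-j)]
            / [1 - sum_{j=1..k-1} phi_{k-1,j} rho(j)],
  phi_{k,j} = phi_{k-1,j} - phi_{kk} phi_{k-1,k-j},  j = 1..k-1.
Step k = 1:
  phi_11 = rho(1) = 0.5249.
Step k = 2:
  phi_22 = [rho(2) - phi_11 rho(1)] / [1 - phi_11 rho(1)] = [0.5939 - (0.5249)(0.5249)] / [1 - (0.5249)(0.5249)]
         = 0.31837999 / 0.72447999 = 0.43946.
  Update: phi_21 = phi_11 - phi_22 phi_11 = 0.5249 - (0.43946)(0.5249) = 0.294227.
Step k = 3:
  phi_33 = [rho(3) - phi_21 rho(2) - phi_22 rho(1)] / [1 - phi_21 rho(1) - phi_22 rho(2)]
    numerator   = 0.6585 - (0.294227)(0.5939) - (0.43946)(0.5249) = 0.25308576
    denominator = 1 - (0.294227)(0.5249) - (0.43946)(0.5939) = 0.58456471
  phi_33 = 0.25308576 / 0.58456471 = 0.4329.
Therefore phi_{33} = 0.4329.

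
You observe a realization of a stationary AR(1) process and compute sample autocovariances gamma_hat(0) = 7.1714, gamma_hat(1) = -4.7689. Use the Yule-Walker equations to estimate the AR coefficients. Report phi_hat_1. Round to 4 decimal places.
\hat\phi_{1} = -0.6650

The Yule-Walker equations for an AR(p) process read, in matrix form,
  Gamma_p phi = r_p,   with   (Gamma_p)_{ij} = gamma(|i - j|),
                       (r_p)_i = gamma(i),   i,j = 1..p.
Substitute the sample gammas (Toeplitz matrix and right-hand side of size 1):
  Gamma_p = [[7.1714]]
  r_p     = [-4.7689]
With p = 1 this is the single equation gamma(0) phi_1 = gamma(1):
  phi_hat_1 = gamma(1) / gamma(0) = -4.7689 / 7.1714 = -0.6650.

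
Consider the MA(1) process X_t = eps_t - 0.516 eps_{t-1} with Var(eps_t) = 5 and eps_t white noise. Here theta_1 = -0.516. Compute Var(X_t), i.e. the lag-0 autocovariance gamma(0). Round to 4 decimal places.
\gamma(0) = 6.3313

For an MA(q) process X_t = eps_t + sum_i theta_i eps_{t-i} with
Var(eps_t) = sigma^2, the variance is
  gamma(0) = sigma^2 * (1 + sum_i theta_i^2).
  sum_i theta_i^2 = (-0.516)^2 = 0.266256.
  gamma(0) = 5 * (1 + 0.266256) = 5 * 1.266256 = 6.33128, which rounds to 6.3313.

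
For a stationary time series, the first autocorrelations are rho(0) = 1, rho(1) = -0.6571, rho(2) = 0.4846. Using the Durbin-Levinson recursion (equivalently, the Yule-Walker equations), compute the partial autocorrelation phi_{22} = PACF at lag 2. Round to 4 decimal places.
\phi_{22} = 0.0930

The PACF at lag k is phi_{kk}, the last component of the solution
to the Yule-Walker system G_k phi = r_k where
  (G_k)_{ij} = rho(|i - j|), (r_k)_i = rho(i), i,j = 1..k.
Equivalently, Durbin-Levinson gives phi_{kk} iteratively:
  phi_{11} = rho(1)
  phi_{kk} = [rho(k) - sum_{j=1..k-1} phi_{k-1,j} rho(k-j)]
            / [1 - sum_{j=1..k-1} phi_{k-1,j} rho(j)],
  phi_{k,j} = phi_{k-1,j} - phi_{kk} phi_{k-1,k-j},  j = 1..k-1.
Step k = 1:
  phi_11 = rho(1) = -0.6571.
Step k = 2:
  phi_22 = [rho(2) - phi_11 rho(1)] / [1 - phi_11 rho(1)] = [0.4846 - (-0.6571)(-0.6571)] / [1 - (-0.6571)(-0.6571)]
         = 0.05281959 / 0.56821959 = 0.093.
Therefore phi_{22} = 0.0930.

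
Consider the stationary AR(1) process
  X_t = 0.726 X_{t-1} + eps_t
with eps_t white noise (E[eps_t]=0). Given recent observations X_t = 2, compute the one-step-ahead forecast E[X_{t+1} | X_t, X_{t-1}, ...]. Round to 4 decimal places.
E[X_{t+1} \mid \mathcal F_t] = 1.4520

For an AR(p) model X_t = c + sum_i phi_i X_{t-i} + eps_t, the
one-step-ahead conditional mean is
  E[X_{t+1} | X_t, ...] = c + sum_i phi_i X_{t+1-i}.
Substitute known values:
  E[X_{t+1} | ...] = (0.726) * (2)
                   = 1.4520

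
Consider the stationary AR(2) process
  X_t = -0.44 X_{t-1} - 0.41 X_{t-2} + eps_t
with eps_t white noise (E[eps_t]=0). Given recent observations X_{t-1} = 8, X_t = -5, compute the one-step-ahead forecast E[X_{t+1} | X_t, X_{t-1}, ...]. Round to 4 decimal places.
E[X_{t+1} \mid \mathcal F_t] = -1.0800

For an AR(p) model X_t = c + sum_i phi_i X_{t-i} + eps_t, the
one-step-ahead conditional mean is
  E[X_{t+1} | X_t, ...] = c + sum_i phi_i X_{t+1-i}.
Substitute known values:
  E[X_{t+1} | ...] = (-0.44) * (-5) + (-0.41) * (8)
                   = -1.0800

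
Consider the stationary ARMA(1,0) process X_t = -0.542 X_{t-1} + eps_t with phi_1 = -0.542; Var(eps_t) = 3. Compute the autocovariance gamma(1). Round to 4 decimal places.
\gamma(1) = -2.3023

Multiply the model equation by X_{t-k} and take expectations. With theta_0 = psi_0 = 1 and psi_j the MA(infinity) weights, this gives
  gamma(k) - sum_i phi_i gamma(k-i) = c_k,
  c_k = sigma^2 * sum_{j=k..q} theta_j psi_{j-k}   (c_k = 0 for k > q),
using gamma(-m) = gamma(m).
Pure AR (q = 0): c_0 = sigma^2 = 3, c_k = 0 for k >= 1.
Equations for k = 0 and k = 1 (AR order 1):
  gamma(0) = phi_1 gamma(1) + c_0
  gamma(1) = phi_1 gamma(0) + c_1
Substituting the second into the first: gamma(0) (1 - phi_1^2) = c_0 + phi_1 c_1, so
  gamma(0) = c_0 / (1 - phi_1^2) = 3 / (1 - (-0.542)^2) = 3 / 0.706236 = 4.247872.
  gamma(1) = phi_1 gamma(0) = (-0.542)(4.247872) = -2.302347.
Therefore gamma(1) = -2.3023 (to 4 decimal places).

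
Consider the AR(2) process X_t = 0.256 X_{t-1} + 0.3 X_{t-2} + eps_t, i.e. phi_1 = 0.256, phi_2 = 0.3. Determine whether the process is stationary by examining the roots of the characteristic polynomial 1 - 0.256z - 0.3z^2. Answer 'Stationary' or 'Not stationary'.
\text{Stationary}

The AR(p) characteristic polynomial is P(z) = 1 - 0.256z - 0.3z^2.
Stationarity requires all roots to lie outside the unit circle, i.e. |z| > 1 for every root.
Set 1 + (-0.256) z + (-0.3) z^2 = 0, i.e. a z^2 + b z + c = 0 with a = -0.3, b = -0.256, c = 1.
Discriminant D = b^2 - 4ac = (-0.256)^2 - 4*(-0.3)*1 = 0.065536 - (-1.2) = 1.265536.
D >= 0, so the roots are real: z = (-b +/- sqrt(D)) / (2a) = (0.256 +/- 1.12496) / (-0.6).
  z_1 = (0.256 + 1.12496) / (-0.6) = -2.3016,   |z_1| = 2.3016.
  z_2 = (0.256 - 1.12496) / (-0.6) = 1.4483,   |z_2| = 1.4483.
Moduli of all roots: 2.3016, 1.4483.
All moduli strictly greater than 1? Yes.
Verdict: Stationary.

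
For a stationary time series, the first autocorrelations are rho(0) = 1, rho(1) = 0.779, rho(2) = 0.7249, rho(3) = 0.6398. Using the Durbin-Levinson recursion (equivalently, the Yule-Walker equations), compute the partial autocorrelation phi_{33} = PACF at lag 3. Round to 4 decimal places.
\phi_{33} = 0.0301

The PACF at lag k is phi_{kk}, the last component of the solution
to the Yule-Walker system G_k phi = r_k where
  (G_k)_{ij} = rho(|i - j|), (r_k)_i = rho(i), i,j = 1..k.
Equivalently, Durbin-Levinson gives phi_{kk} iteratively:
  phi_{11} = rho(1)
  phi_{kk} = [rho(k) - sum_{j=1..k-1} phi_{k-1,j} rho(k-j)]
            / [1 - sum_{j=1..k-1} phi_{k-1,j} rho(j)],
  phi_{k,j} = phi_{k-1,j} - phi_{kk} phi_{k-1,k-j},  j = 1..k-1.
Step k = 1:
  phi_11 = rho(1) = 0.779.
Step k = 2:
  phi_22 = [rho(2) - phi_11 rho(1)] / [1 - phi_11 rho(1)] = [0.7249 - (0.779)(0.779)] / [1 - (0.779)(0.779)]
         = 0.118059 / 0.393159 = 0.300283.
  Update: phi_21 = phi_11 - phi_22 phi_11 = 0.779 - (0.300283)(0.779) = 0.545079.
Step k = 3:
  phi_33 = [rho(3) - phi_21 rho(2) - phi_22 rho(1)] / [1 - phi_21 rho(1) - phi_22 rho(2)]
    numerator   = 0.6398 - (0.545079)(0.7249) - (0.300283)(0.779) = 0.01075136
    denominator = 1 - (0.545079)(0.779) - (0.300283)(0.7249) = 0.35770788
  phi_33 = 0.01075136 / 0.35770788 = 0.0301.
Therefore phi_{33} = 0.0301.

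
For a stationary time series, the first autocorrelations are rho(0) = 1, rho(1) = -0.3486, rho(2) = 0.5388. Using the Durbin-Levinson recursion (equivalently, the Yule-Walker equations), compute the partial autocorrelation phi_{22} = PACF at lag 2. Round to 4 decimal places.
\phi_{22} = 0.4750

The PACF at lag k is phi_{kk}, the last component of the solution
to the Yule-Walker system G_k phi = r_k where
  (G_k)_{ij} = rho(|i - j|), (r_k)_i = rho(i), i,j = 1..k.
Equivalently, Durbin-Levinson gives phi_{kk} iteratively:
  phi_{11} = rho(1)
  phi_{kk} = [rho(k) - sum_{j=1..k-1} phi_{k-1,j} rho(k-j)]
            / [1 - sum_{j=1..k-1} phi_{k-1,j} rho(j)],
  phi_{k,j} = phi_{k-1,j} - phi_{kk} phi_{k-1,k-j},  j = 1..k-1.
Step k = 1:
  phi_11 = rho(1) = -0.3486.
Step k = 2:
  phi_22 = [rho(2) - phi_11 rho(1)] / [1 - phi_11 rho(1)] = [0.5388 - (-0.3486)(-0.3486)] / [1 - (-0.3486)(-0.3486)]
         = 0.41727804 / 0.87847804 = 0.475.
Therefore phi_{22} = 0.4750.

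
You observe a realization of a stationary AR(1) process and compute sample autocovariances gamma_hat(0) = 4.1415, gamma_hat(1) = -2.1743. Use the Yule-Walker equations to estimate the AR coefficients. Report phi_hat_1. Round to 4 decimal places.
\hat\phi_{1} = -0.5250

The Yule-Walker equations for an AR(p) process read, in matrix form,
  Gamma_p phi = r_p,   with   (Gamma_p)_{ij} = gamma(|i - j|),
                       (r_p)_i = gamma(i),   i,j = 1..p.
Substitute the sample gammas (Toeplitz matrix and right-hand side of size 1):
  Gamma_p = [[4.1415]]
  r_p     = [-2.1743]
With p = 1 this is the single equation gamma(0) phi_1 = gamma(1):
  phi_hat_1 = gamma(1) / gamma(0) = -2.1743 / 4.1415 = -0.5250.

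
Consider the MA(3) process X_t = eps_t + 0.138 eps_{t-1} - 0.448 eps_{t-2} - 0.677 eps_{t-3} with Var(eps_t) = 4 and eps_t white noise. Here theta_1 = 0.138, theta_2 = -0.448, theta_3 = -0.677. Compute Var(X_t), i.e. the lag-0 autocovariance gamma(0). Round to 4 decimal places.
\gamma(0) = 6.7123

For an MA(q) process X_t = eps_t + sum_i theta_i eps_{t-i} with
Var(eps_t) = sigma^2, the variance is
  gamma(0) = sigma^2 * (1 + sum_i theta_i^2).
  sum_i theta_i^2 = (0.138)^2 + (-0.448)^2 + (-0.677)^2 = 0.019044 + 0.200704 + 0.458329 = 0.678077.
  gamma(0) = 4 * (1 + 0.678077) = 4 * 1.678077 = 6.712308, which rounds to 6.7123.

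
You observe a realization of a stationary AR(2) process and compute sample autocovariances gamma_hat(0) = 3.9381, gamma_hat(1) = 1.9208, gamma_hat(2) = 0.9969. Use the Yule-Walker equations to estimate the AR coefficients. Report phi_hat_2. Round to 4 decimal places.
\hat\phi_{2} = 0.0200

The Yule-Walker equations for an AR(p) process read, in matrix form,
  Gamma_p phi = r_p,   with   (Gamma_p)_{ij} = gamma(|i - j|),
                       (r_p)_i = gamma(i),   i,j = 1..p.
Substitute the sample gammas (Toeplitz matrix and right-hand side of size 2):
  Gamma_p = [[3.9381, 1.9208], [1.9208, 3.9381]]
  r_p     = [1.9208, 0.9969]
Written out:
  3.9381 phi_1 + 1.9208 phi_2 = 1.9208
  1.9208 phi_1 + 3.9381 phi_2 = 0.9969
Solve by Cramer's rule:
  det = gamma(0)^2 - gamma(1)^2 = (3.9381)^2 - (1.9208)^2 = 15.50863161 - 3.68947264 = 11.81915897
  phi_hat_1 = [gamma(1) gamma(0) - gamma(1) gamma(2)] / det = [(1.9208)(3.9381) - (1.9208)(0.9969)] / 11.81915897 = 5.64945696 / 11.81915897 = 0.478
  phi_hat_2 = [gamma(0) gamma(2) - gamma(1)^2] / det = [(3.9381)(0.9969) - (1.9208)^2] / 11.81915897 = 0.23641925 / 11.81915897 = 0.02
So phi_hat = [0.4780, 0.0200].
Therefore phi_hat_2 = 0.0200.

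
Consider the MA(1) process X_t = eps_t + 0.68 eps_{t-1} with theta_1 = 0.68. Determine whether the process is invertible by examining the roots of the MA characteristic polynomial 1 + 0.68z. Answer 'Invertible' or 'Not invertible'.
\text{Invertible}

The MA(q) characteristic polynomial is P(z) = 1 + 0.68z.
Invertibility requires all roots to lie outside the unit circle, i.e. |z| > 1 for every root.
This is linear in z: 1 + (0.68) z = 0  =>  z = -1/(0.68) = -1.470588,  |z| = 1.470588.
Moduli of all roots: 1.4706.
All moduli strictly greater than 1? Yes.
Verdict: Invertible.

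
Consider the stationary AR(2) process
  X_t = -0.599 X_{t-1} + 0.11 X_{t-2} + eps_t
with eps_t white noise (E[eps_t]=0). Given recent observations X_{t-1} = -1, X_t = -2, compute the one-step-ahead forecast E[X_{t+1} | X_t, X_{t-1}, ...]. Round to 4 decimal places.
E[X_{t+1} \mid \mathcal F_t] = 1.0880

For an AR(p) model X_t = c + sum_i phi_i X_{t-i} + eps_t, the
one-step-ahead conditional mean is
  E[X_{t+1} | X_t, ...] = c + sum_i phi_i X_{t+1-i}.
Substitute known values:
  E[X_{t+1} | ...] = (-0.599) * (-2) + (0.11) * (-1)
                   = 1.0880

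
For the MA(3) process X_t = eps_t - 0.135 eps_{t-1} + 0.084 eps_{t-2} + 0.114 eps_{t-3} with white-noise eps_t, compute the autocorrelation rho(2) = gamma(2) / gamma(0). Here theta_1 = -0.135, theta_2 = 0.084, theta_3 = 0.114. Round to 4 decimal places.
\rho(2) = 0.0661

For an MA(q) process with theta_0 = 1, the autocovariance is
  gamma(k) = sigma^2 * sum_{i=0..q-k} theta_i * theta_{i+k},
and rho(k) = gamma(k) / gamma(0). Sigma^2 cancels.
  numerator   = (1)*(0.084) + (-0.135)*(0.114) = 0.06861.
  denominator = (1)^2 + (-0.135)^2 + (0.084)^2 + (0.114)^2 = 1.038277.
  rho(2) = 0.06861 / 1.038277 = 0.0661.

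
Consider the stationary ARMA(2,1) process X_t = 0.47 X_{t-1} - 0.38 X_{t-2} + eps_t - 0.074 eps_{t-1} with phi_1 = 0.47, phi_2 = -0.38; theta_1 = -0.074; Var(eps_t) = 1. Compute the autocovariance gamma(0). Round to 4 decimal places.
\gamma(0) = 1.2627

Multiply the model equation by X_{t-k} and take expectations. With theta_0 = psi_0 = 1 and psi_j the MA(infinity) weights, this gives
  gamma(k) - sum_i phi_i gamma(k-i) = c_k,
  c_k = sigma^2 * sum_{j=k..q} theta_j psi_{j-k}   (c_k = 0 for k > q),
using gamma(-m) = gamma(m).
psi-weights needed (psi_j = theta_j + sum_i phi_i psi_{j-i}):
  psi_1 = theta_1 + phi_1 = -0.074 + (0.47) = 0.396
Right-hand sides:
  c_0 = sigma^2 (1 + theta_1 psi_1) = 1 * (1 + (-0.074)(0.396)) = 1 * 0.970696 = 0.970696
  c_1 = sigma^2 theta_1 = 1 * (-0.074) = -0.074
  c_2 = 0
Equations for k = 0, 1, 2 (AR order 2, c_2 = 0):
  (E0) gamma(0) = phi_1 gamma(1) + phi_2 gamma(2) + c_0
  (E1) gamma(1) = phi_1 gamma(0) + phi_2 gamma(1) + c_1
  (E2) gamma(2) = phi_1 gamma(1) + phi_2 gamma(0)
From (E1): gamma(1) = A gamma(0) + B with
  A = phi_1 / (1 - phi_2) = 0.47 / 1.38 = 0.34058,   B = c_1 / (1 - phi_2) = -0.074 / 1.38 = -0.053623.
Insert (E2) into (E0): gamma(0) (1 - phi_2^2) = phi_1 (1 + phi_2) gamma(1) + c_0.
  phi_1 (1 + phi_2) = (0.47)(0.62) = 0.2914,   1 - phi_2^2 = 0.8556.
Replace gamma(1) by A gamma(0) + B and collect gamma(0):
  gamma(0) [0.8556 - (0.2914)(0.34058)] = (0.2914)(-0.053623) + 0.970696
  gamma(0) * 0.756355 = 0.95507
  gamma(0) = 0.95507 / 0.756355 = 1.262727.
Therefore gamma(0) = 1.2627 (to 4 decimal places).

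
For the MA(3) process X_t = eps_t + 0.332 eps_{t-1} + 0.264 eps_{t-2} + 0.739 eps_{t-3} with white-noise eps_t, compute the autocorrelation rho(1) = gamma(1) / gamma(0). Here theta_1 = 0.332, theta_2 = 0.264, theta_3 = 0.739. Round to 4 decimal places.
\rho(1) = 0.3562

For an MA(q) process with theta_0 = 1, the autocovariance is
  gamma(k) = sigma^2 * sum_{i=0..q-k} theta_i * theta_{i+k},
and rho(k) = gamma(k) / gamma(0). Sigma^2 cancels.
  numerator   = (1)*(0.332) + (0.332)*(0.264) + (0.264)*(0.739) = 0.614744.
  denominator = (1)^2 + (0.332)^2 + (0.264)^2 + (0.739)^2 = 1.726041.
  rho(1) = 0.614744 / 1.726041 = 0.3562.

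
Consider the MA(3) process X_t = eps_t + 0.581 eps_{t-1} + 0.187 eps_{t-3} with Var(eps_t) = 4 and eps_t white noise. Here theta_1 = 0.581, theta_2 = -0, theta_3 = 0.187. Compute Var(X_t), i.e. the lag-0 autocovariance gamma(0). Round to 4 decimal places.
\gamma(0) = 5.4901

For an MA(q) process X_t = eps_t + sum_i theta_i eps_{t-i} with
Var(eps_t) = sigma^2, the variance is
  gamma(0) = sigma^2 * (1 + sum_i theta_i^2).
  sum_i theta_i^2 = (0.581)^2 + (-0)^2 + (0.187)^2 = 0.337561 + 0 + 0.034969 = 0.37253.
  gamma(0) = 4 * (1 + 0.37253) = 4 * 1.37253 = 5.49012, which rounds to 5.4901.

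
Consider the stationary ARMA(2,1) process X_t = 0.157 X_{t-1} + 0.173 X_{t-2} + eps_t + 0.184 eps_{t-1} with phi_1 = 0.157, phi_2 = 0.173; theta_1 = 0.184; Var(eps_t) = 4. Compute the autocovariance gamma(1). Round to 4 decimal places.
\gamma(1) = 1.7863

Multiply the model equation by X_{t-k} and take expectations. With theta_0 = psi_0 = 1 and psi_j the MA(infinity) weights, this gives
  gamma(k) - sum_i phi_i gamma(k-i) = c_k,
  c_k = sigma^2 * sum_{j=k..q} theta_j psi_{j-k}   (c_k = 0 for k > q),
using gamma(-m) = gamma(m).
psi-weights needed (psi_j = theta_j + sum_i phi_i psi_{j-i}):
  psi_1 = theta_1 + phi_1 = 0.184 + (0.157) = 0.341
Right-hand sides:
  c_0 = sigma^2 (1 + theta_1 psi_1) = 4 * (1 + (0.184)(0.341)) = 4 * 1.062744 = 4.250976
  c_1 = sigma^2 theta_1 = 4 * (0.184) = 0.736
  c_2 = 0
Equations for k = 0, 1, 2 (AR order 2, c_2 = 0):
  (E0) gamma(0) = phi_1 gamma(1) + phi_2 gamma(2) + c_0
  (E1) gamma(1) = phi_1 gamma(0) + phi_2 gamma(1) + c_1
  (E2) gamma(2) = phi_1 gamma(1) + phi_2 gamma(0)
From (E1): gamma(1) = A gamma(0) + B with
  A = phi_1 / (1 - phi_2) = 0.157 / 0.827 = 0.189843,   B = c_1 / (1 - phi_2) = 0.736 / 0.827 = 0.889964.
Insert (E2) into (E0): gamma(0) (1 - phi_2^2) = phi_1 (1 + phi_2) gamma(1) + c_0.
  phi_1 (1 + phi_2) = (0.157)(1.173) = 0.184161,   1 - phi_2^2 = 0.970071.
Replace gamma(1) by A gamma(0) + B and collect gamma(0):
  gamma(0) [0.970071 - (0.184161)(0.189843)] = (0.184161)(0.889964) + 4.250976
  gamma(0) * 0.935109 = 4.414873
  gamma(0) = 4.414873 / 0.935109 = 4.721237.
  gamma(1) = A gamma(0) + B = (0.189843)(4.721237) + (0.889964) = 1.786257.
Therefore gamma(1) = 1.7863 (to 4 decimal places).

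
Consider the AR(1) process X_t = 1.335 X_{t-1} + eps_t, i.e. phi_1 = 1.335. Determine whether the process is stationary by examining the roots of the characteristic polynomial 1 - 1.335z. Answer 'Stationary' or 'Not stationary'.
\text{Not stationary}

The AR(p) characteristic polynomial is P(z) = 1 - 1.335z.
Stationarity requires all roots to lie outside the unit circle, i.e. |z| > 1 for every root.
This is linear in z: 1 + (-1.335) z = 0  =>  z = -1/(-1.335) = 0.749064,  |z| = 0.749064.
Moduli of all roots: 0.7491.
All moduli strictly greater than 1? No.
Verdict: Not stationary.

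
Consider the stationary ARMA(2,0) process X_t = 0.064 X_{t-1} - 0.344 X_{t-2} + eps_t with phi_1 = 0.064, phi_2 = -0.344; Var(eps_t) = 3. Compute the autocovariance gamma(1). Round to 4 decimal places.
\gamma(1) = 0.1624

Multiply the model equation by X_{t-k} and take expectations. With theta_0 = psi_0 = 1 and psi_j the MA(infinity) weights, this gives
  gamma(k) - sum_i phi_i gamma(k-i) = c_k,
  c_k = sigma^2 * sum_{j=k..q} theta_j psi_{j-k}   (c_k = 0 for k > q),
using gamma(-m) = gamma(m).
Pure AR (q = 0): c_0 = sigma^2 = 3, c_k = 0 for k >= 1.
Equations for k = 0, 1, 2 (AR order 2, c_2 = 0):
  (E0) gamma(0) = phi_1 gamma(1) + phi_2 gamma(2) + c_0
  (E1) gamma(1) = phi_1 gamma(0) + phi_2 gamma(1) + c_1
  (E2) gamma(2) = phi_1 gamma(1) + phi_2 gamma(0)
From (E1): gamma(1) = A gamma(0) + B with
  A = phi_1 / (1 - phi_2) = 0.064 / 1.344 = 0.047619,   B = c_1 / (1 - phi_2) = 0 / 1.344 = 0.
Insert (E2) into (E0): gamma(0) (1 - phi_2^2) = phi_1 (1 + phi_2) gamma(1) + c_0.
  phi_1 (1 + phi_2) = (0.064)(0.656) = 0.041984,   1 - phi_2^2 = 0.881664.
Replace gamma(1) by A gamma(0) + B and collect gamma(0):
  gamma(0) [0.881664 - (0.041984)(0.047619)] = c_0 = 3
  gamma(0) * 0.879665 = 3
  gamma(0) = 3 / 0.879665 = 3.41039.
  gamma(1) = A gamma(0) = (0.047619)(3.41039) = 0.1624.
Therefore gamma(1) = 0.1624 (to 4 decimal places).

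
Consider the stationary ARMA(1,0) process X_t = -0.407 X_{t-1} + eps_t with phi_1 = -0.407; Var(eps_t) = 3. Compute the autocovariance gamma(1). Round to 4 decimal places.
\gamma(1) = -1.4634

Multiply the model equation by X_{t-k} and take expectations. With theta_0 = psi_0 = 1 and psi_j the MA(infinity) weights, this gives
  gamma(k) - sum_i phi_i gamma(k-i) = c_k,
  c_k = sigma^2 * sum_{j=k..q} theta_j psi_{j-k}   (c_k = 0 for k > q),
using gamma(-m) = gamma(m).
Pure AR (q = 0): c_0 = sigma^2 = 3, c_k = 0 for k >= 1.
Equations for k = 0 and k = 1 (AR order 1):
  gamma(0) = phi_1 gamma(1) + c_0
  gamma(1) = phi_1 gamma(0) + c_1
Substituting the second into the first: gamma(0) (1 - phi_1^2) = c_0 + phi_1 c_1, so
  gamma(0) = c_0 / (1 - phi_1^2) = 3 / (1 - (-0.407)^2) = 3 / 0.834351 = 3.595609.
  gamma(1) = phi_1 gamma(0) = (-0.407)(3.595609) = -1.463413.
Therefore gamma(1) = -1.4634 (to 4 decimal places).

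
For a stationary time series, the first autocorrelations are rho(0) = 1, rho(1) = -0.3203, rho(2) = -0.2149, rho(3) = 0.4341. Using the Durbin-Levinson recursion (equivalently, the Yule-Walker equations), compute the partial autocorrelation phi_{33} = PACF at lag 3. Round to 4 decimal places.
\phi_{33} = 0.2899

The PACF at lag k is phi_{kk}, the last component of the solution
to the Yule-Walker system G_k phi = r_k where
  (G_k)_{ij} = rho(|i - j|), (r_k)_i = rho(i), i,j = 1..k.
Equivalently, Durbin-Levinson gives phi_{kk} iteratively:
  phi_{11} = rho(1)
  phi_{kk} = [rho(k) - sum_{j=1..k-1} phi_{k-1,j} rho(k-j)]
            / [1 - sum_{j=1..k-1} phi_{k-1,j} rho(j)],
  phi_{k,j} = phi_{k-1,j} - phi_{kk} phi_{k-1,k-j},  j = 1..k-1.
Step k = 1:
  phi_11 = rho(1) = -0.3203.
Step k = 2:
  phi_22 = [rho(2) - phi_11 rho(1)] / [1 - phi_11 rho(1)] = [-0.2149 - (-0.3203)(-0.3203)] / [1 - (-0.3203)(-0.3203)]
         = -0.31749209 / 0.89740791 = -0.353788.
  Update: phi_21 = phi_11 - phi_22 phi_11 = -0.3203 - (-0.353788)(-0.3203) = -0.433618.
Step k = 3:
  phi_33 = [rho(3) - phi_21 rho(2) - phi_22 rho(1)] / [1 - phi_21 rho(1) - phi_22 rho(2)]
    numerator   = 0.4341 - (-0.433618)(-0.2149) - (-0.353788)(-0.3203) = 0.22759716
    denominator = 1 - (-0.433618)(-0.3203) - (-0.353788)(-0.2149) = 0.78508304
  phi_33 = 0.22759716 / 0.78508304 = 0.2899.
Therefore phi_{33} = 0.2899.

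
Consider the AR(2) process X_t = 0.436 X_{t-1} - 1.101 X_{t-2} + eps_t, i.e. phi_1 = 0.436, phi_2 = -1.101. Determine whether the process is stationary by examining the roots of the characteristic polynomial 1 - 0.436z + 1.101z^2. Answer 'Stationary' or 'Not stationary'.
\text{Not stationary}

The AR(p) characteristic polynomial is P(z) = 1 - 0.436z + 1.101z^2.
Stationarity requires all roots to lie outside the unit circle, i.e. |z| > 1 for every root.
Set 1 + (-0.436) z + (1.101) z^2 = 0, i.e. a z^2 + b z + c = 0 with a = 1.101, b = -0.436, c = 1.
Discriminant D = b^2 - 4ac = (-0.436)^2 - 4*(1.101)*1 = 0.190096 - (4.404) = -4.213904.
D < 0, so the roots are the complex-conjugate pair z = (-b +/- i sqrt(-D)) / (2a) = 0.198 +/- 0.9322i.
For a conjugate pair |z|^2 = z * conj(z) = (product of roots) = c/a = 1/(1.101) = 0.908265, so |z| = sqrt(0.908265) = 0.953 for both roots.
Moduli of all roots: 0.9530, 0.9530.
All moduli strictly greater than 1? No.
Verdict: Not stationary.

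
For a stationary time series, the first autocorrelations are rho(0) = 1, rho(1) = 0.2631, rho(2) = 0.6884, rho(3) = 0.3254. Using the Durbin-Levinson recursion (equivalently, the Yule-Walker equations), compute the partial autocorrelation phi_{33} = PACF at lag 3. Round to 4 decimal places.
\phi_{33} = 0.1730

The PACF at lag k is phi_{kk}, the last component of the solution
to the Yule-Walker system G_k phi = r_k where
  (G_k)_{ij} = rho(|i - j|), (r_k)_i = rho(i), i,j = 1..k.
Equivalently, Durbin-Levinson gives phi_{kk} iteratively:
  phi_{11} = rho(1)
  phi_{kk} = [rho(k) - sum_{j=1..k-1} phi_{k-1,j} rho(k-j)]
            / [1 - sum_{j=1..k-1} phi_{k-1,j} rho(j)],
  phi_{k,j} = phi_{k-1,j} - phi_{kk} phi_{k-1,k-j},  j = 1..k-1.
Step k = 1:
  phi_11 = rho(1) = 0.2631.
Step k = 2:
  phi_22 = [rho(2) - phi_11 rho(1)] / [1 - phi_11 rho(1)] = [0.6884 - (0.2631)(0.2631)] / [1 - (0.2631)(0.2631)]
         = 0.61917839 / 0.93077839 = 0.665226.
  Update: phi_21 = phi_11 - phi_22 phi_11 = 0.2631 - (0.665226)(0.2631) = 0.088079.
Step k = 3:
  phi_33 = [rho(3) - phi_21 rho(2) - phi_22 rho(1)] / [1 - phi_21 rho(1) - phi_22 rho(2)]
    numerator   = 0.3254 - (0.088079)(0.6884) - (0.665226)(0.2631) = 0.08974539
    denominator = 1 - (0.088079)(0.2631) - (0.665226)(0.6884) = 0.51888456
  phi_33 = 0.08974539 / 0.51888456 = 0.173.
Therefore phi_{33} = 0.1730.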